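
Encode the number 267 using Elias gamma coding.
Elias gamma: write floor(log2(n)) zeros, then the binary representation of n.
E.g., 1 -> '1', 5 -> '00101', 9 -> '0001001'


num_bits = floor(log2(267)) + 1 = 9
leading_zeros = num_bits - 1 = 8
binary(267) = 100001011

Elias gamma(267) = '00000000' + '100001011' = 00000000100001011 (17 bits)


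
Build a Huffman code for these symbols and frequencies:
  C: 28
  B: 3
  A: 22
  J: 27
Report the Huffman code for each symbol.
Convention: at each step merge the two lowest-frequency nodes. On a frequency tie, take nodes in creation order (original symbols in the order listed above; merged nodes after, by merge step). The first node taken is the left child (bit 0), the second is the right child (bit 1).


Huffman tree construction:
Step 1: Merge B(3) + A(22) = 25
Step 2: Merge (B+A)(25) + J(27) = 52
Step 3: Merge C(28) + ((B+A)+J)(52) = 80
Read each symbol's code off the tree from the root (left child = 0, right child = 1).

Codes:
  C: 0 (length 1)
  B: 100 (length 3)
  A: 101 (length 3)
  J: 11 (length 2)
Average code length: 157/80 = 1.9625 bits/symbol


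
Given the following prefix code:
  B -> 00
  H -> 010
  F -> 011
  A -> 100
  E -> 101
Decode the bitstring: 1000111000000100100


Decoding step by step:
Bits 100 -> A
Bits 011 -> F
Bits 100 -> A
Bits 00 -> B
Bits 00 -> B
Bits 100 -> A
Bits 100 -> A


Decoded message: AFABBAA


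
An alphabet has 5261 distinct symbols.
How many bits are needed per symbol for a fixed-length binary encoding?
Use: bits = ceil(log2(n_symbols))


log2(5261) = 12.3611
Bracket: 2^12 = 4096 < 5261 <= 2^13 = 8192
So ceil(log2(5261)) = 13

bits = ceil(log2(5261)) = ceil(12.3611) = 13 bits


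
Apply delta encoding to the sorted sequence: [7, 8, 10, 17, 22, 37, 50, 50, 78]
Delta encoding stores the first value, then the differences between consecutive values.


First value: 7
Deltas:
  8 - 7 = 1
  10 - 8 = 2
  17 - 10 = 7
  22 - 17 = 5
  37 - 22 = 15
  50 - 37 = 13
  50 - 50 = 0
  78 - 50 = 28


Delta encoded: [7, 1, 2, 7, 5, 15, 13, 0, 28]


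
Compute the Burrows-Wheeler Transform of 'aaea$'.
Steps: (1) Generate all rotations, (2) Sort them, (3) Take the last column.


Rotations (sorted):
  0: $aaea -> last char: a
  1: a$aae -> last char: e
  2: aaea$ -> last char: $
  3: aea$a -> last char: a
  4: ea$aa -> last char: a


BWT = ae$aa


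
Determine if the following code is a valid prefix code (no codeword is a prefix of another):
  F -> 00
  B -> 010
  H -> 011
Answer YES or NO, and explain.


Checking each pair (does one codeword prefix another?):
  F='00' vs B='010': no prefix
  F='00' vs H='011': no prefix
  B='010' vs F='00': no prefix
  B='010' vs H='011': no prefix
  H='011' vs F='00': no prefix
  H='011' vs B='010': no prefix
No violation found over all pairs.

YES -- this is a valid prefix code. No codeword is a prefix of any other codeword.


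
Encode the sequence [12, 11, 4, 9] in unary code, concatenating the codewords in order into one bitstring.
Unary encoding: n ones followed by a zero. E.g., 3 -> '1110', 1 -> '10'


Encode each number as n ones followed by a terminating 0:
  12 -> 1111111111110 (13 bits)
  11 -> 111111111110 (12 bits)
  4 -> 11110 (5 bits)
  9 -> 1111111110 (10 bits)
Total length = 13 + 12 + 5 + 10 = 40 bits.

Unary([12, 11, 4, 9]) = 1111111111110111111111110111101111111110 (40 bits)


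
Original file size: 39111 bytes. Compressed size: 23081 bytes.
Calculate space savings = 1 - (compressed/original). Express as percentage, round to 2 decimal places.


ratio = compressed/original = 23081/39111 = 0.590141
savings = 1 - ratio = 1 - 0.590141 = 0.409859
as a percentage: 0.409859 * 100 = 40.99%

Space savings = 1 - 23081/39111 = 40.99%


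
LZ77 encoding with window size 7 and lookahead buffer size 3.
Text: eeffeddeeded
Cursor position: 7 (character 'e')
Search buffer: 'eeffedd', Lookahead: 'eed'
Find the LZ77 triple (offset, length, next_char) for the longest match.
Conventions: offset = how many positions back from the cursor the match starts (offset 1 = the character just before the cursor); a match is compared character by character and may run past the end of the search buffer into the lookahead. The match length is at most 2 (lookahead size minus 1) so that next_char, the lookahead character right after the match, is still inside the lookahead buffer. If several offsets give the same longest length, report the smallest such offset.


Try each offset into the search buffer:
  offset=1 (pos 6, char 'd'): match length 0
  offset=2 (pos 5, char 'd'): match length 0
  offset=3 (pos 4, char 'e'): match length 1
  offset=4 (pos 3, char 'f'): match length 0
  offset=5 (pos 2, char 'f'): match length 0
  offset=6 (pos 1, char 'e'): match length 1
  offset=7 (pos 0, char 'e'): match length 2
Longest match has length 2 at offset 7.
next_char = character at position 7 + 2 = 9 -> 'd'

Best match: offset=7, length=2 (matching 'ee' starting at position 0)
LZ77 triple: (7, 2, 'd')


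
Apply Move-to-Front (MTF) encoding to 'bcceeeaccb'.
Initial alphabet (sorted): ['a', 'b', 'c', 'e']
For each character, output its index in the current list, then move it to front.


MTF encoding:
'b': index 1 in ['a', 'b', 'c', 'e'] -> ['b', 'a', 'c', 'e']
'c': index 2 in ['b', 'a', 'c', 'e'] -> ['c', 'b', 'a', 'e']
'c': index 0 in ['c', 'b', 'a', 'e'] -> ['c', 'b', 'a', 'e']
'e': index 3 in ['c', 'b', 'a', 'e'] -> ['e', 'c', 'b', 'a']
'e': index 0 in ['e', 'c', 'b', 'a'] -> ['e', 'c', 'b', 'a']
'e': index 0 in ['e', 'c', 'b', 'a'] -> ['e', 'c', 'b', 'a']
'a': index 3 in ['e', 'c', 'b', 'a'] -> ['a', 'e', 'c', 'b']
'c': index 2 in ['a', 'e', 'c', 'b'] -> ['c', 'a', 'e', 'b']
'c': index 0 in ['c', 'a', 'e', 'b'] -> ['c', 'a', 'e', 'b']
'b': index 3 in ['c', 'a', 'e', 'b'] -> ['b', 'c', 'a', 'e']


Output: [1, 2, 0, 3, 0, 0, 3, 2, 0, 3]


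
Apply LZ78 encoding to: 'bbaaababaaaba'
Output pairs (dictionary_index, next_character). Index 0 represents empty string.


LZ78 encoding steps:
Dictionary: {0: ''}
Step 1: w='' (idx 0), next='b' -> output (0, 'b'), add 'b' as idx 1
Step 2: w='b' (idx 1), next='a' -> output (1, 'a'), add 'ba' as idx 2
Step 3: w='' (idx 0), next='a' -> output (0, 'a'), add 'a' as idx 3
Step 4: w='a' (idx 3), next='b' -> output (3, 'b'), add 'ab' as idx 4
Step 5: w='ab' (idx 4), next='a' -> output (4, 'a'), add 'aba' as idx 5
Step 6: w='a' (idx 3), next='a' -> output (3, 'a'), add 'aa' as idx 6
Step 7: w='ba' (idx 2), end of input -> output (2, '')


Encoded: [(0, 'b'), (1, 'a'), (0, 'a'), (3, 'b'), (4, 'a'), (3, 'a'), (2, '')]


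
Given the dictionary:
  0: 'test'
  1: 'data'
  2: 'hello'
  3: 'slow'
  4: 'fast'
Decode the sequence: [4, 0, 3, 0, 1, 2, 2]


Look up each index in the dictionary:
  4 -> 'fast'
  0 -> 'test'
  3 -> 'slow'
  0 -> 'test'
  1 -> 'data'
  2 -> 'hello'
  2 -> 'hello'

Decoded: "fast test slow test data hello hello"


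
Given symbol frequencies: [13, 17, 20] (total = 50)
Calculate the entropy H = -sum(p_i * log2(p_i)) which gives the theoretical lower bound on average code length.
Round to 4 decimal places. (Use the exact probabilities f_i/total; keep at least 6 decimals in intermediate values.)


Per-symbol terms -p_i * log2(p_i) with p_i = f_i/50:
  p = 13/50 = 0.260000: log2(p) = -1.943416, -p*log2(p) = 0.505288
  p = 17/50 = 0.340000: log2(p) = -1.556393, -p*log2(p) = 0.529174
  p = 20/50 = 0.400000: log2(p) = -1.321928, -p*log2(p) = 0.528771
H = 0.505288 + 0.529174 + 0.528771 = 1.563233

H = 1.5632 bits/symbol


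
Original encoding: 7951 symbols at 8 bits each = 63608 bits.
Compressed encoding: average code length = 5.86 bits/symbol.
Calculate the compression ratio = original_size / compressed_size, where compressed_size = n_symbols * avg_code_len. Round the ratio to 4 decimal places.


original_size = n_symbols * orig_bits = 7951 * 8 = 63608 bits
compressed_size = n_symbols * avg_code_len = 7951 * 5.86 = 46592.86 bits
ratio = original_size / compressed_size = 63608 / 46592.86 = 1.3652

Compression ratio = 1.3652


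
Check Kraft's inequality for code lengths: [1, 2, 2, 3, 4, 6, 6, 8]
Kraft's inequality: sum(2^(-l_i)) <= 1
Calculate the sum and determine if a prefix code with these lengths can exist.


Sum = 2^(-1) + 2^(-2) + 2^(-2) + 2^(-3) + 2^(-4) + 2^(-6) + 2^(-6) + 2^(-8)
    = 0.5 + 0.25 + 0.25 + 0.125 + 0.0625 + 0.015625 + 0.015625 + 0.00390625
    = 313/256 = 1.22265625
Since 1.22265625 > 1, Kraft's inequality is NOT satisfied.
A prefix code with these lengths CANNOT exist.

Kraft sum = 1.22265625. Not satisfied.


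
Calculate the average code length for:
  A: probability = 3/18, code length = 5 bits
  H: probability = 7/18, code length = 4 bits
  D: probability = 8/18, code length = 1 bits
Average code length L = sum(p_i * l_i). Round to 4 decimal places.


Weighted contributions p_i * l_i:
  A: (3/18) * 5 = 15/18
  H: (7/18) * 4 = 28/18
  D: (8/18) * 1 = 8/18
Sum = (15 + 28 + 8)/18 = 51/18

L = 51/18 = 2.8333 bits/symbol


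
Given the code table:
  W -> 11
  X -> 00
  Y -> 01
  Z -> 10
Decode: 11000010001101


Decoding:
11 -> W
00 -> X
00 -> X
10 -> Z
00 -> X
11 -> W
01 -> Y


Result: WXXZXWY


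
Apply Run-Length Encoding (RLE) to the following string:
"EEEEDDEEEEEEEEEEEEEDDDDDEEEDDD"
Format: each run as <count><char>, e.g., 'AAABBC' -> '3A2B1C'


Scanning runs left to right:
  i=0: run of 'E' x 4 -> '4E'
  i=4: run of 'D' x 2 -> '2D'
  i=6: run of 'E' x 13 -> '13E'
  i=19: run of 'D' x 5 -> '5D'
  i=24: run of 'E' x 3 -> '3E'
  i=27: run of 'D' x 3 -> '3D'

RLE = 4E2D13E5D3E3D


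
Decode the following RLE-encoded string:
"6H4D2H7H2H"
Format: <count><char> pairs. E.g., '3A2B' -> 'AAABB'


Expanding each <count><char> pair:
  6H -> 'HHHHHH'
  4D -> 'DDDD'
  2H -> 'HH'
  7H -> 'HHHHHHH'
  2H -> 'HH'

Decoded = HHHHHHDDDDHHHHHHHHHHH


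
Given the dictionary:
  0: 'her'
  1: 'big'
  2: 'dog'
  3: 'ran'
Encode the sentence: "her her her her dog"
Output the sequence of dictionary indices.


Look up each word in the dictionary:
  'her' -> 0
  'her' -> 0
  'her' -> 0
  'her' -> 0
  'dog' -> 2

Encoded: [0, 0, 0, 0, 2]


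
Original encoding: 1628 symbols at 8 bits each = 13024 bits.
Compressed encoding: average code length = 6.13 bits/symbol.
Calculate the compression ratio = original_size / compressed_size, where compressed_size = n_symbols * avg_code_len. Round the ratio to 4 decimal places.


original_size = n_symbols * orig_bits = 1628 * 8 = 13024 bits
compressed_size = n_symbols * avg_code_len = 1628 * 6.13 = 9979.64 bits
ratio = original_size / compressed_size = 13024 / 9979.64 = 1.3051

Compression ratio = 1.3051


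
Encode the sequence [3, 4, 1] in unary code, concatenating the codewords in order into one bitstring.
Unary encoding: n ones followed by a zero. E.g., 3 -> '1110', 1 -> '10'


Encode each number as n ones followed by a terminating 0:
  3 -> 1110 (4 bits)
  4 -> 11110 (5 bits)
  1 -> 10 (2 bits)
Total length = 4 + 5 + 2 = 11 bits.

Unary([3, 4, 1]) = 11101111010 (11 bits)


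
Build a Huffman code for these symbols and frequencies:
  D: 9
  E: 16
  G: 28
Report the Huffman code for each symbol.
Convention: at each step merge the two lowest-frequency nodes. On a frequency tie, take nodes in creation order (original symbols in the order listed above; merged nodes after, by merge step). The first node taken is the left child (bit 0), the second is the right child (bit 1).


Huffman tree construction:
Step 1: Merge D(9) + E(16) = 25
Step 2: Merge (D+E)(25) + G(28) = 53
Read each symbol's code off the tree from the root (left child = 0, right child = 1).

Codes:
  D: 00 (length 2)
  E: 01 (length 2)
  G: 1 (length 1)
Average code length: 78/53 = 1.4717 bits/symbol


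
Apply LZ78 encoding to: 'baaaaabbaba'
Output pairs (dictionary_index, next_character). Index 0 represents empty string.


LZ78 encoding steps:
Dictionary: {0: ''}
Step 1: w='' (idx 0), next='b' -> output (0, 'b'), add 'b' as idx 1
Step 2: w='' (idx 0), next='a' -> output (0, 'a'), add 'a' as idx 2
Step 3: w='a' (idx 2), next='a' -> output (2, 'a'), add 'aa' as idx 3
Step 4: w='aa' (idx 3), next='b' -> output (3, 'b'), add 'aab' as idx 4
Step 5: w='b' (idx 1), next='a' -> output (1, 'a'), add 'ba' as idx 5
Step 6: w='ba' (idx 5), end of input -> output (5, '')


Encoded: [(0, 'b'), (0, 'a'), (2, 'a'), (3, 'b'), (1, 'a'), (5, '')]


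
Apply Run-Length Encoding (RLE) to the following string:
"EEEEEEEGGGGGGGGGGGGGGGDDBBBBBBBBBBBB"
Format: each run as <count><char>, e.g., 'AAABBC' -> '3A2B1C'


Scanning runs left to right:
  i=0: run of 'E' x 7 -> '7E'
  i=7: run of 'G' x 15 -> '15G'
  i=22: run of 'D' x 2 -> '2D'
  i=24: run of 'B' x 12 -> '12B'

RLE = 7E15G2D12B


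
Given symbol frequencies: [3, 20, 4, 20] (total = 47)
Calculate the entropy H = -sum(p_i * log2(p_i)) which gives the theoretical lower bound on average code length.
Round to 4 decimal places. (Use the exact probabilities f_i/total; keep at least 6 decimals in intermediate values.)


Per-symbol terms -p_i * log2(p_i) with p_i = f_i/47:
  p = 3/47 = 0.063830: log2(p) = -3.969626, -p*log2(p) = 0.253380
  p = 20/47 = 0.425532: log2(p) = -1.232661, -p*log2(p) = 0.524536
  p = 4/47 = 0.085106: log2(p) = -3.554589, -p*log2(p) = 0.302518
  p = 20/47 = 0.425532: log2(p) = -1.232661, -p*log2(p) = 0.524536
H = 0.253380 + 0.524536 + 0.302518 + 0.524536 = 1.604970

H = 1.605 bits/symbol


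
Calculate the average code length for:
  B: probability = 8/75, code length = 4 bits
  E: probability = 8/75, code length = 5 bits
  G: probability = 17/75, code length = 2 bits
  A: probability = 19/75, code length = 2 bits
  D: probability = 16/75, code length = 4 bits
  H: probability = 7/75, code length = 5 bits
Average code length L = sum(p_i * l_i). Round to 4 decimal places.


Weighted contributions p_i * l_i:
  B: (8/75) * 4 = 32/75
  E: (8/75) * 5 = 40/75
  G: (17/75) * 2 = 34/75
  A: (19/75) * 2 = 38/75
  D: (16/75) * 4 = 64/75
  H: (7/75) * 5 = 35/75
Sum = (32 + 40 + 34 + 38 + 64 + 35)/75 = 243/75

L = 243/75 = 3.2400 bits/symbol


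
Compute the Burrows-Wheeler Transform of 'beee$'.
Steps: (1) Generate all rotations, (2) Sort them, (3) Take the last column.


Rotations (sorted):
  0: $beee -> last char: e
  1: beee$ -> last char: $
  2: e$bee -> last char: e
  3: ee$be -> last char: e
  4: eee$b -> last char: b


BWT = e$eeb


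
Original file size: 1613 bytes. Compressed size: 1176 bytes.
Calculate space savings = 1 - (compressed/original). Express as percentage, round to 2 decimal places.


ratio = compressed/original = 1176/1613 = 0.729076
savings = 1 - ratio = 1 - 0.729076 = 0.270924
as a percentage: 0.270924 * 100 = 27.09%

Space savings = 1 - 1176/1613 = 27.09%


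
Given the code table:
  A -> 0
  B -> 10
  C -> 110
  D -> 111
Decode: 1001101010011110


Decoding:
10 -> B
0 -> A
110 -> C
10 -> B
10 -> B
0 -> A
111 -> D
10 -> B


Result: BACBBADB


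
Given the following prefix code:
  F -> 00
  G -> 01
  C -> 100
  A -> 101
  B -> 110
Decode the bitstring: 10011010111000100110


Decoding step by step:
Bits 100 -> C
Bits 110 -> B
Bits 101 -> A
Bits 110 -> B
Bits 00 -> F
Bits 100 -> C
Bits 110 -> B


Decoded message: CBABFCB


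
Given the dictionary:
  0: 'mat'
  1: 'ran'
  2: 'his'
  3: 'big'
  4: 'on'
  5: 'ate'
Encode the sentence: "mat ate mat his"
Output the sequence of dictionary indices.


Look up each word in the dictionary:
  'mat' -> 0
  'ate' -> 5
  'mat' -> 0
  'his' -> 2

Encoded: [0, 5, 0, 2]


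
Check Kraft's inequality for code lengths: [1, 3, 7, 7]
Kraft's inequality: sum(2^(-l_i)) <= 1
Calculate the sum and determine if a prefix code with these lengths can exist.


Sum = 2^(-1) + 2^(-3) + 2^(-7) + 2^(-7)
    = 0.5 + 0.125 + 0.0078125 + 0.0078125
    = 82/128 = 0.640625
Since 0.640625 <= 1, Kraft's inequality IS satisfied.
A prefix code with these lengths CAN exist.

Kraft sum = 0.640625. Satisfied.


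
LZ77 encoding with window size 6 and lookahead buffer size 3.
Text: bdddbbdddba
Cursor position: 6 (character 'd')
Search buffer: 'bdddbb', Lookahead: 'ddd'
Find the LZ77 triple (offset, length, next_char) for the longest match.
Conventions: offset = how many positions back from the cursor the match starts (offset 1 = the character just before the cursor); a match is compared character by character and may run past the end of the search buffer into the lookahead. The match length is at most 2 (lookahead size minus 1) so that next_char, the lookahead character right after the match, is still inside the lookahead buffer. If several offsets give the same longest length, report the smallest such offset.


Try each offset into the search buffer:
  offset=1 (pos 5, char 'b'): match length 0
  offset=2 (pos 4, char 'b'): match length 0
  offset=3 (pos 3, char 'd'): match length 1
  offset=4 (pos 2, char 'd'): match length 2
  offset=5 (pos 1, char 'd'): match length 2
  offset=6 (pos 0, char 'b'): match length 0
Longest match has length 2, found at offsets 4, 5; take the smallest, offset 4.
next_char = character at position 6 + 2 = 8 -> 'd'

Best match: offset=4, length=2 (matching 'dd' starting at position 2)
LZ77 triple: (4, 2, 'd')


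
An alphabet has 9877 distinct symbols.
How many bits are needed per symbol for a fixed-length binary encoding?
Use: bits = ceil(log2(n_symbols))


log2(9877) = 13.2699
Bracket: 2^13 = 8192 < 9877 <= 2^14 = 16384
So ceil(log2(9877)) = 14

bits = ceil(log2(9877)) = ceil(13.2699) = 14 bits


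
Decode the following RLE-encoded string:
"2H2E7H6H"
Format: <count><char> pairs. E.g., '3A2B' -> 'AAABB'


Expanding each <count><char> pair:
  2H -> 'HH'
  2E -> 'EE'
  7H -> 'HHHHHHH'
  6H -> 'HHHHHH'

Decoded = HHEEHHHHHHHHHHHHH


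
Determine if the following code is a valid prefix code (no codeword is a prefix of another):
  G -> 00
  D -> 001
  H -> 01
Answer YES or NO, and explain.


Checking each pair (does one codeword prefix another?):
  G='00' vs D='001': prefix -- VIOLATION

NO -- this is NOT a valid prefix code. G (00) is a prefix of D (001).


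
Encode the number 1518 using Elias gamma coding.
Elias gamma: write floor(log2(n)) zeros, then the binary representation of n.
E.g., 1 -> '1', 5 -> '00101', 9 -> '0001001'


num_bits = floor(log2(1518)) + 1 = 11
leading_zeros = num_bits - 1 = 10
binary(1518) = 10111101110

Elias gamma(1518) = '0000000000' + '10111101110' = 000000000010111101110 (21 bits)


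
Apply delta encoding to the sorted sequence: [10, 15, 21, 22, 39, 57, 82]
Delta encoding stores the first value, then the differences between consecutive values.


First value: 10
Deltas:
  15 - 10 = 5
  21 - 15 = 6
  22 - 21 = 1
  39 - 22 = 17
  57 - 39 = 18
  82 - 57 = 25


Delta encoded: [10, 5, 6, 1, 17, 18, 25]


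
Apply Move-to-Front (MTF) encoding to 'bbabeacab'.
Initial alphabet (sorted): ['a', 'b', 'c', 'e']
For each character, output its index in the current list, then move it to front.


MTF encoding:
'b': index 1 in ['a', 'b', 'c', 'e'] -> ['b', 'a', 'c', 'e']
'b': index 0 in ['b', 'a', 'c', 'e'] -> ['b', 'a', 'c', 'e']
'a': index 1 in ['b', 'a', 'c', 'e'] -> ['a', 'b', 'c', 'e']
'b': index 1 in ['a', 'b', 'c', 'e'] -> ['b', 'a', 'c', 'e']
'e': index 3 in ['b', 'a', 'c', 'e'] -> ['e', 'b', 'a', 'c']
'a': index 2 in ['e', 'b', 'a', 'c'] -> ['a', 'e', 'b', 'c']
'c': index 3 in ['a', 'e', 'b', 'c'] -> ['c', 'a', 'e', 'b']
'a': index 1 in ['c', 'a', 'e', 'b'] -> ['a', 'c', 'e', 'b']
'b': index 3 in ['a', 'c', 'e', 'b'] -> ['b', 'a', 'c', 'e']


Output: [1, 0, 1, 1, 3, 2, 3, 1, 3]


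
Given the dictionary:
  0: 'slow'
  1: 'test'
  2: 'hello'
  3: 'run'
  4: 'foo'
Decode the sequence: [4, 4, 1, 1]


Look up each index in the dictionary:
  4 -> 'foo'
  4 -> 'foo'
  1 -> 'test'
  1 -> 'test'

Decoded: "foo foo test test"


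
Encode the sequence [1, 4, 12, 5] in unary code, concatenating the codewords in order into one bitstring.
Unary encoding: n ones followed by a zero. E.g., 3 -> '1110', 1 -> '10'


Encode each number as n ones followed by a terminating 0:
  1 -> 10 (2 bits)
  4 -> 11110 (5 bits)
  12 -> 1111111111110 (13 bits)
  5 -> 111110 (6 bits)
Total length = 2 + 5 + 13 + 6 = 26 bits.

Unary([1, 4, 12, 5]) = 10111101111111111110111110 (26 bits)


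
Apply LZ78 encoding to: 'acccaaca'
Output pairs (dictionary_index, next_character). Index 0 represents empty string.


LZ78 encoding steps:
Dictionary: {0: ''}
Step 1: w='' (idx 0), next='a' -> output (0, 'a'), add 'a' as idx 1
Step 2: w='' (idx 0), next='c' -> output (0, 'c'), add 'c' as idx 2
Step 3: w='c' (idx 2), next='c' -> output (2, 'c'), add 'cc' as idx 3
Step 4: w='a' (idx 1), next='a' -> output (1, 'a'), add 'aa' as idx 4
Step 5: w='c' (idx 2), next='a' -> output (2, 'a'), add 'ca' as idx 5


Encoded: [(0, 'a'), (0, 'c'), (2, 'c'), (1, 'a'), (2, 'a')]


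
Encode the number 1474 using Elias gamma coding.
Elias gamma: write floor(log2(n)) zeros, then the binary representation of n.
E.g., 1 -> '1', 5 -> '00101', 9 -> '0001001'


num_bits = floor(log2(1474)) + 1 = 11
leading_zeros = num_bits - 1 = 10
binary(1474) = 10111000010

Elias gamma(1474) = '0000000000' + '10111000010' = 000000000010111000010 (21 bits)


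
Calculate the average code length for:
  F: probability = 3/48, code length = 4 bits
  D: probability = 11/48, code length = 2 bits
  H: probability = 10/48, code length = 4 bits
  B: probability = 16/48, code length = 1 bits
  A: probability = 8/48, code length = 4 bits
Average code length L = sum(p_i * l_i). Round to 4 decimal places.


Weighted contributions p_i * l_i:
  F: (3/48) * 4 = 12/48
  D: (11/48) * 2 = 22/48
  H: (10/48) * 4 = 40/48
  B: (16/48) * 1 = 16/48
  A: (8/48) * 4 = 32/48
Sum = (12 + 22 + 40 + 16 + 32)/48 = 122/48

L = 122/48 = 2.5417 bits/symbol


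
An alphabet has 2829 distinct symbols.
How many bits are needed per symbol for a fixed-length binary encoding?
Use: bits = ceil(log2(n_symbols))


log2(2829) = 11.4661
Bracket: 2^11 = 2048 < 2829 <= 2^12 = 4096
So ceil(log2(2829)) = 12

bits = ceil(log2(2829)) = ceil(11.4661) = 12 bits


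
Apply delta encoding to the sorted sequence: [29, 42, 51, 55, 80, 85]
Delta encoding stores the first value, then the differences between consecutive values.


First value: 29
Deltas:
  42 - 29 = 13
  51 - 42 = 9
  55 - 51 = 4
  80 - 55 = 25
  85 - 80 = 5


Delta encoded: [29, 13, 9, 4, 25, 5]


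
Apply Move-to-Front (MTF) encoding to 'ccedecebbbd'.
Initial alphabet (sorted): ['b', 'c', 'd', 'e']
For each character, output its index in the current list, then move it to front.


MTF encoding:
'c': index 1 in ['b', 'c', 'd', 'e'] -> ['c', 'b', 'd', 'e']
'c': index 0 in ['c', 'b', 'd', 'e'] -> ['c', 'b', 'd', 'e']
'e': index 3 in ['c', 'b', 'd', 'e'] -> ['e', 'c', 'b', 'd']
'd': index 3 in ['e', 'c', 'b', 'd'] -> ['d', 'e', 'c', 'b']
'e': index 1 in ['d', 'e', 'c', 'b'] -> ['e', 'd', 'c', 'b']
'c': index 2 in ['e', 'd', 'c', 'b'] -> ['c', 'e', 'd', 'b']
'e': index 1 in ['c', 'e', 'd', 'b'] -> ['e', 'c', 'd', 'b']
'b': index 3 in ['e', 'c', 'd', 'b'] -> ['b', 'e', 'c', 'd']
'b': index 0 in ['b', 'e', 'c', 'd'] -> ['b', 'e', 'c', 'd']
'b': index 0 in ['b', 'e', 'c', 'd'] -> ['b', 'e', 'c', 'd']
'd': index 3 in ['b', 'e', 'c', 'd'] -> ['d', 'b', 'e', 'c']


Output: [1, 0, 3, 3, 1, 2, 1, 3, 0, 0, 3]


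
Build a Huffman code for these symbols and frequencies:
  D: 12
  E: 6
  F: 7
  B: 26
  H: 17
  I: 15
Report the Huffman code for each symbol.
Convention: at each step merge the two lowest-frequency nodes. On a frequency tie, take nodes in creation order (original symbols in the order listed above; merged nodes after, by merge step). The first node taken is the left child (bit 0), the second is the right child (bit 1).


Huffman tree construction:
Step 1: Merge E(6) + F(7) = 13
Step 2: Merge D(12) + (E+F)(13) = 25
Step 3: Merge I(15) + H(17) = 32
Step 4: Merge (D+(E+F))(25) + B(26) = 51
Step 5: Merge (I+H)(32) + ((D+(E+F))+B)(51) = 83
Read each symbol's code off the tree from the root (left child = 0, right child = 1).

Codes:
  D: 100 (length 3)
  E: 1010 (length 4)
  F: 1011 (length 4)
  B: 11 (length 2)
  H: 01 (length 2)
  I: 00 (length 2)
Average code length: 204/83 = 2.4578 bits/symbol


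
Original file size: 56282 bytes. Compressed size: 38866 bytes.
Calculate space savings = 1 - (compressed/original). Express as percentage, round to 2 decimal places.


ratio = compressed/original = 38866/56282 = 0.690558
savings = 1 - ratio = 1 - 0.690558 = 0.309442
as a percentage: 0.309442 * 100 = 30.94%

Space savings = 1 - 38866/56282 = 30.94%


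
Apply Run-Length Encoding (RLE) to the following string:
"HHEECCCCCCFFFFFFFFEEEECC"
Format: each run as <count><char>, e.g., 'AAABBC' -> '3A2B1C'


Scanning runs left to right:
  i=0: run of 'H' x 2 -> '2H'
  i=2: run of 'E' x 2 -> '2E'
  i=4: run of 'C' x 6 -> '6C'
  i=10: run of 'F' x 8 -> '8F'
  i=18: run of 'E' x 4 -> '4E'
  i=22: run of 'C' x 2 -> '2C'

RLE = 2H2E6C8F4E2C


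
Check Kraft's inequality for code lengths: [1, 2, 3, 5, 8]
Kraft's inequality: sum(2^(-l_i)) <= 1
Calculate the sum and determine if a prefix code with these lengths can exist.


Sum = 2^(-1) + 2^(-2) + 2^(-3) + 2^(-5) + 2^(-8)
    = 0.5 + 0.25 + 0.125 + 0.03125 + 0.00390625
    = 233/256 = 0.91015625
Since 0.91015625 <= 1, Kraft's inequality IS satisfied.
A prefix code with these lengths CAN exist.

Kraft sum = 0.91015625. Satisfied.


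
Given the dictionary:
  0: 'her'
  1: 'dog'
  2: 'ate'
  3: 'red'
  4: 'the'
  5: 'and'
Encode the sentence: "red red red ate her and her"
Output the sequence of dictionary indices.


Look up each word in the dictionary:
  'red' -> 3
  'red' -> 3
  'red' -> 3
  'ate' -> 2
  'her' -> 0
  'and' -> 5
  'her' -> 0

Encoded: [3, 3, 3, 2, 0, 5, 0]


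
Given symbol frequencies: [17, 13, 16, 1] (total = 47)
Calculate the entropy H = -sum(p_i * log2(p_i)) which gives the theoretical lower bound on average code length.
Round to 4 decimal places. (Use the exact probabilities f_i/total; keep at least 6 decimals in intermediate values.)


Per-symbol terms -p_i * log2(p_i) with p_i = f_i/47:
  p = 17/47 = 0.361702: log2(p) = -1.467126, -p*log2(p) = 0.530663
  p = 13/47 = 0.276596: log2(p) = -1.854149, -p*log2(p) = 0.512850
  p = 16/47 = 0.340426: log2(p) = -1.554589, -p*log2(p) = 0.529222
  p = 1/47 = 0.021277: log2(p) = -5.554589, -p*log2(p) = 0.118183
H = 0.530663 + 0.512850 + 0.529222 + 0.118183 = 1.690918

H = 1.6909 bits/symbol


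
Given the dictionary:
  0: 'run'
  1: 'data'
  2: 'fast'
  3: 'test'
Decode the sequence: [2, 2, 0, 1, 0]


Look up each index in the dictionary:
  2 -> 'fast'
  2 -> 'fast'
  0 -> 'run'
  1 -> 'data'
  0 -> 'run'

Decoded: "fast fast run data run"


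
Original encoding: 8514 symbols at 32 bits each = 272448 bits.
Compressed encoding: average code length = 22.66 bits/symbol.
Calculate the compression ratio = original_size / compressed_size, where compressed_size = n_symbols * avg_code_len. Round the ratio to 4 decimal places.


original_size = n_symbols * orig_bits = 8514 * 32 = 272448 bits
compressed_size = n_symbols * avg_code_len = 8514 * 22.66 = 192927.24 bits
ratio = original_size / compressed_size = 272448 / 192927.24 = 1.4122

Compression ratio = 1.4122


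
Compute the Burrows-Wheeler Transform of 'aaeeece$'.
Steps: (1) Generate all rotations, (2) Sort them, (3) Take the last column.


Rotations (sorted):
  0: $aaeeece -> last char: e
  1: aaeeece$ -> last char: $
  2: aeeece$a -> last char: a
  3: ce$aaeee -> last char: e
  4: e$aaeeec -> last char: c
  5: ece$aaee -> last char: e
  6: eece$aae -> last char: e
  7: eeece$aa -> last char: a


BWT = e$aeceea


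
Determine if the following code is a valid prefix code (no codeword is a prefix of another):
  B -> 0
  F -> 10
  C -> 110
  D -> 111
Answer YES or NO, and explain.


Checking each pair (does one codeword prefix another?):
  B='0' vs F='10': no prefix
  B='0' vs C='110': no prefix
  B='0' vs D='111': no prefix
  F='10' vs B='0': no prefix
  F='10' vs C='110': no prefix
  F='10' vs D='111': no prefix
  C='110' vs B='0': no prefix
  C='110' vs F='10': no prefix
  C='110' vs D='111': no prefix
  D='111' vs B='0': no prefix
  D='111' vs F='10': no prefix
  D='111' vs C='110': no prefix
No violation found over all pairs.

YES -- this is a valid prefix code. No codeword is a prefix of any other codeword.


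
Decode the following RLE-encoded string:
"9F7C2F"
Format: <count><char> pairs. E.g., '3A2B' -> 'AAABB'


Expanding each <count><char> pair:
  9F -> 'FFFFFFFFF'
  7C -> 'CCCCCCC'
  2F -> 'FF'

Decoded = FFFFFFFFFCCCCCCCFF


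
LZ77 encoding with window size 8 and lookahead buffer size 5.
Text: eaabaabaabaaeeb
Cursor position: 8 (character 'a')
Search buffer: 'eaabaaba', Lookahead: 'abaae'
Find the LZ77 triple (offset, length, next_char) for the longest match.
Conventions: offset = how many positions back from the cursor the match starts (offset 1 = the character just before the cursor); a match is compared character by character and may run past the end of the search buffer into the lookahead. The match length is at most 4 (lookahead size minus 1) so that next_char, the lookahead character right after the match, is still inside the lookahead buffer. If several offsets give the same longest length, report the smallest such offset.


Try each offset into the search buffer:
  offset=1 (pos 7, char 'a'): match length 1
  offset=2 (pos 6, char 'b'): match length 0
  offset=3 (pos 5, char 'a'): match length 4
  offset=4 (pos 4, char 'a'): match length 1
  offset=5 (pos 3, char 'b'): match length 0
  offset=6 (pos 2, char 'a'): match length 4
  offset=7 (pos 1, char 'a'): match length 1
  offset=8 (pos 0, char 'e'): match length 0
Longest match has length 4, found at offsets 3, 6; take the smallest, offset 3.
next_char = character at position 8 + 4 = 12 -> 'e'

Best match: offset=3, length=4 (matching 'abaa' starting at position 5)
LZ77 triple: (3, 4, 'e')


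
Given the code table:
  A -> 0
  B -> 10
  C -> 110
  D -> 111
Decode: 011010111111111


Decoding:
0 -> A
110 -> C
10 -> B
111 -> D
111 -> D
111 -> D


Result: ACBDDD


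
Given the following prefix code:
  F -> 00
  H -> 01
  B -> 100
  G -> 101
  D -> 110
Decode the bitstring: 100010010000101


Decoding step by step:
Bits 100 -> B
Bits 01 -> H
Bits 00 -> F
Bits 100 -> B
Bits 00 -> F
Bits 101 -> G


Decoded message: BHFBFG


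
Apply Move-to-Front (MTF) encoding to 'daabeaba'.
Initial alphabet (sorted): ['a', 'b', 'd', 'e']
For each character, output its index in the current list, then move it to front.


MTF encoding:
'd': index 2 in ['a', 'b', 'd', 'e'] -> ['d', 'a', 'b', 'e']
'a': index 1 in ['d', 'a', 'b', 'e'] -> ['a', 'd', 'b', 'e']
'a': index 0 in ['a', 'd', 'b', 'e'] -> ['a', 'd', 'b', 'e']
'b': index 2 in ['a', 'd', 'b', 'e'] -> ['b', 'a', 'd', 'e']
'e': index 3 in ['b', 'a', 'd', 'e'] -> ['e', 'b', 'a', 'd']
'a': index 2 in ['e', 'b', 'a', 'd'] -> ['a', 'e', 'b', 'd']
'b': index 2 in ['a', 'e', 'b', 'd'] -> ['b', 'a', 'e', 'd']
'a': index 1 in ['b', 'a', 'e', 'd'] -> ['a', 'b', 'e', 'd']


Output: [2, 1, 0, 2, 3, 2, 2, 1]


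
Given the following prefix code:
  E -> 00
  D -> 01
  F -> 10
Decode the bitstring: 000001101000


Decoding step by step:
Bits 00 -> E
Bits 00 -> E
Bits 01 -> D
Bits 10 -> F
Bits 10 -> F
Bits 00 -> E


Decoded message: EEDFFE


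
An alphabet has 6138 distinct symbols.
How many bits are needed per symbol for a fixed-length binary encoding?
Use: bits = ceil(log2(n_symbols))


log2(6138) = 12.5836
Bracket: 2^12 = 4096 < 6138 <= 2^13 = 8192
So ceil(log2(6138)) = 13

bits = ceil(log2(6138)) = ceil(12.5836) = 13 bits


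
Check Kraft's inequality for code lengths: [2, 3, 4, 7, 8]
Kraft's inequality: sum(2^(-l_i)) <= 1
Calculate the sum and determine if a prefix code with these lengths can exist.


Sum = 2^(-2) + 2^(-3) + 2^(-4) + 2^(-7) + 2^(-8)
    = 0.25 + 0.125 + 0.0625 + 0.0078125 + 0.00390625
    = 115/256 = 0.44921875
Since 0.44921875 <= 1, Kraft's inequality IS satisfied.
A prefix code with these lengths CAN exist.

Kraft sum = 0.44921875. Satisfied.


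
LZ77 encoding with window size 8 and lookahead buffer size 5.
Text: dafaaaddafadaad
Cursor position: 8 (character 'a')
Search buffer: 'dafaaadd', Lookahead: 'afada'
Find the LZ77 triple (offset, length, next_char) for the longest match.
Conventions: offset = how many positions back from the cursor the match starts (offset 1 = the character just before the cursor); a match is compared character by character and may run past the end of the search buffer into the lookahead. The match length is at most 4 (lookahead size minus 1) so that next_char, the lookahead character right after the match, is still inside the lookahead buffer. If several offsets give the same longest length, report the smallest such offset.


Try each offset into the search buffer:
  offset=1 (pos 7, char 'd'): match length 0
  offset=2 (pos 6, char 'd'): match length 0
  offset=3 (pos 5, char 'a'): match length 1
  offset=4 (pos 4, char 'a'): match length 1
  offset=5 (pos 3, char 'a'): match length 1
  offset=6 (pos 2, char 'f'): match length 0
  offset=7 (pos 1, char 'a'): match length 3
  offset=8 (pos 0, char 'd'): match length 0
Longest match has length 3 at offset 7.
next_char = character at position 8 + 3 = 11 -> 'd'

Best match: offset=7, length=3 (matching 'afa' starting at position 1)
LZ77 triple: (7, 3, 'd')


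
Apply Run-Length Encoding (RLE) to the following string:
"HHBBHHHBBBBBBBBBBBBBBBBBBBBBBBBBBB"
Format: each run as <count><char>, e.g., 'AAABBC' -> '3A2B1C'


Scanning runs left to right:
  i=0: run of 'H' x 2 -> '2H'
  i=2: run of 'B' x 2 -> '2B'
  i=4: run of 'H' x 3 -> '3H'
  i=7: run of 'B' x 27 -> '27B'

RLE = 2H2B3H27B


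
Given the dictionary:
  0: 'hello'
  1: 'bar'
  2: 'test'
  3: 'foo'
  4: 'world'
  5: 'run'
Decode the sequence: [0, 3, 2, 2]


Look up each index in the dictionary:
  0 -> 'hello'
  3 -> 'foo'
  2 -> 'test'
  2 -> 'test'

Decoded: "hello foo test test"


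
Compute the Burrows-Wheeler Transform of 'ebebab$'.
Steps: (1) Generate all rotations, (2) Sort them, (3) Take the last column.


Rotations (sorted):
  0: $ebebab -> last char: b
  1: ab$ebeb -> last char: b
  2: b$ebeba -> last char: a
  3: bab$ebe -> last char: e
  4: bebab$e -> last char: e
  5: ebab$eb -> last char: b
  6: ebebab$ -> last char: $


BWT = bbaeeb$


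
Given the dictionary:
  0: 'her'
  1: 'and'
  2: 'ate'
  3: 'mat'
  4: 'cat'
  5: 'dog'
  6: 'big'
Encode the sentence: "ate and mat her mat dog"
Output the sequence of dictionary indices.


Look up each word in the dictionary:
  'ate' -> 2
  'and' -> 1
  'mat' -> 3
  'her' -> 0
  'mat' -> 3
  'dog' -> 5

Encoded: [2, 1, 3, 0, 3, 5]


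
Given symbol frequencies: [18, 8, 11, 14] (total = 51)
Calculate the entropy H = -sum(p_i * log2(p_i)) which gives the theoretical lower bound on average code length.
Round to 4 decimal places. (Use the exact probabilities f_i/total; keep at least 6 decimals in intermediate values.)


Per-symbol terms -p_i * log2(p_i) with p_i = f_i/51:
  p = 18/51 = 0.352941: log2(p) = -1.502500, -p*log2(p) = 0.530294
  p = 8/51 = 0.156863: log2(p) = -2.672425, -p*log2(p) = 0.419204
  p = 11/51 = 0.215686: log2(p) = -2.212994, -p*log2(p) = 0.477312
  p = 14/51 = 0.274510: log2(p) = -1.865070, -p*log2(p) = 0.511980
H = 0.530294 + 0.419204 + 0.477312 + 0.511980 = 1.938790

H = 1.9388 bits/symbol


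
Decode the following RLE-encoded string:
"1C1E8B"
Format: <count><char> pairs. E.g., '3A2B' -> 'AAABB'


Expanding each <count><char> pair:
  1C -> 'C'
  1E -> 'E'
  8B -> 'BBBBBBBB'

Decoded = CEBBBBBBBB


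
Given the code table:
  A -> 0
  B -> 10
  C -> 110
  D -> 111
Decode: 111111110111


Decoding:
111 -> D
111 -> D
110 -> C
111 -> D


Result: DDCD


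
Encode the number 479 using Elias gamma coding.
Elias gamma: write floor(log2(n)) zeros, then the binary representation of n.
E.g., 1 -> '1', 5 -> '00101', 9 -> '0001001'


num_bits = floor(log2(479)) + 1 = 9
leading_zeros = num_bits - 1 = 8
binary(479) = 111011111

Elias gamma(479) = '00000000' + '111011111' = 00000000111011111 (17 bits)


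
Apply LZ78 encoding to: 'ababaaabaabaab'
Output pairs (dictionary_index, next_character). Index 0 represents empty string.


LZ78 encoding steps:
Dictionary: {0: ''}
Step 1: w='' (idx 0), next='a' -> output (0, 'a'), add 'a' as idx 1
Step 2: w='' (idx 0), next='b' -> output (0, 'b'), add 'b' as idx 2
Step 3: w='a' (idx 1), next='b' -> output (1, 'b'), add 'ab' as idx 3
Step 4: w='a' (idx 1), next='a' -> output (1, 'a'), add 'aa' as idx 4
Step 5: w='ab' (idx 3), next='a' -> output (3, 'a'), add 'aba' as idx 5
Step 6: w='aba' (idx 5), next='a' -> output (5, 'a'), add 'abaa' as idx 6
Step 7: w='b' (idx 2), end of input -> output (2, '')


Encoded: [(0, 'a'), (0, 'b'), (1, 'b'), (1, 'a'), (3, 'a'), (5, 'a'), (2, '')]


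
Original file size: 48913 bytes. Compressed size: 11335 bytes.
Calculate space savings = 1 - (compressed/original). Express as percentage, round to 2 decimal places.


ratio = compressed/original = 11335/48913 = 0.231738
savings = 1 - ratio = 1 - 0.231738 = 0.768262
as a percentage: 0.768262 * 100 = 76.83%

Space savings = 1 - 11335/48913 = 76.83%


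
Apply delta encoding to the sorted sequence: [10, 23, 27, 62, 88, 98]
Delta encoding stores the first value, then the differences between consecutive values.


First value: 10
Deltas:
  23 - 10 = 13
  27 - 23 = 4
  62 - 27 = 35
  88 - 62 = 26
  98 - 88 = 10


Delta encoded: [10, 13, 4, 35, 26, 10]


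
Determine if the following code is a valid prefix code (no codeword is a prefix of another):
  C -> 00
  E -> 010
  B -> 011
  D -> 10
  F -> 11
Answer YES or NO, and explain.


Checking each pair (does one codeword prefix another?):
  C='00' vs E='010': no prefix
  C='00' vs B='011': no prefix
  C='00' vs D='10': no prefix
  C='00' vs F='11': no prefix
  E='010' vs C='00': no prefix
  E='010' vs B='011': no prefix
  E='010' vs D='10': no prefix
  E='010' vs F='11': no prefix
  B='011' vs C='00': no prefix
  B='011' vs E='010': no prefix
  B='011' vs D='10': no prefix
  B='011' vs F='11': no prefix
  D='10' vs C='00': no prefix
  D='10' vs E='010': no prefix
  D='10' vs B='011': no prefix
  D='10' vs F='11': no prefix
  F='11' vs C='00': no prefix
  F='11' vs E='010': no prefix
  F='11' vs B='011': no prefix
  F='11' vs D='10': no prefix
No violation found over all pairs.

YES -- this is a valid prefix code. No codeword is a prefix of any other codeword.


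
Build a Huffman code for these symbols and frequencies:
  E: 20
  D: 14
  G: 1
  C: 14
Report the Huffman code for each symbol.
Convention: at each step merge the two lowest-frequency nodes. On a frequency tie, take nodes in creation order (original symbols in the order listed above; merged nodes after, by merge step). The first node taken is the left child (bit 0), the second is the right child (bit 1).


Huffman tree construction:
Step 1: Merge G(1) + D(14) = 15
Step 2: Merge C(14) + (G+D)(15) = 29
Step 3: Merge E(20) + (C+(G+D))(29) = 49
Read each symbol's code off the tree from the root (left child = 0, right child = 1).

Codes:
  E: 0 (length 1)
  D: 111 (length 3)
  G: 110 (length 3)
  C: 10 (length 2)
Average code length: 93/49 = 1.8980 bits/symbol


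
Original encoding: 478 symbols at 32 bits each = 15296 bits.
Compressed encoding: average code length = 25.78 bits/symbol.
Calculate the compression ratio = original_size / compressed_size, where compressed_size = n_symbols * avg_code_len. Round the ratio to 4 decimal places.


original_size = n_symbols * orig_bits = 478 * 32 = 15296 bits
compressed_size = n_symbols * avg_code_len = 478 * 25.78 = 12322.84 bits
ratio = original_size / compressed_size = 15296 / 12322.84 = 1.2413

Compression ratio = 1.2413


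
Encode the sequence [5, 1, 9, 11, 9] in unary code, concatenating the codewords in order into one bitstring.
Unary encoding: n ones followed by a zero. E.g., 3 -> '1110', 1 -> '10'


Encode each number as n ones followed by a terminating 0:
  5 -> 111110 (6 bits)
  1 -> 10 (2 bits)
  9 -> 1111111110 (10 bits)
  11 -> 111111111110 (12 bits)
  9 -> 1111111110 (10 bits)
Total length = 6 + 2 + 10 + 12 + 10 = 40 bits.

Unary([5, 1, 9, 11, 9]) = 1111101011111111101111111111101111111110 (40 bits)
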